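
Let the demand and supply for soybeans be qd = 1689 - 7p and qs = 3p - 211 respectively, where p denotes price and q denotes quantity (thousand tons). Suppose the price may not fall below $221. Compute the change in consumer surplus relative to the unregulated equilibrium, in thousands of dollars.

Equilibrium: 1689 - 7p = 3p - 211, so 1900 = 10p and p* = 190, q* = 359.
The floor of 221 is above the equilibrium price 190, so it binds.
At p = 221: qd = 1689 - 7·221 = 142 and qs = 3·221 - 211 = 452.
Consumer surplus without the control is ½ · (1689/7 - 190) · 359 = 128881/14.
With the floor, consumers buy 142 units at 221, so CS = ½ · (1689/7 - 221) · 142 = 10082/7.
Change in consumer surplus = 10082/7 - 128881/14 = -7765.5.

-7765.5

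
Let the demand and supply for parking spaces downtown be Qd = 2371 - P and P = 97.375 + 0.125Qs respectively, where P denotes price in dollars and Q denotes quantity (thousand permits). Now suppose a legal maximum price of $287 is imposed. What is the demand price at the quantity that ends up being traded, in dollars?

Rearranging supply gives Qs = 8P - 779. Equilibrium: 2371 - P = 8P - 779, so 3150 = 9P and P* = 350, Q* = 2021.
The ceiling of 287 is below the equilibrium price 350, so it binds.
At P = 287: Qd = 2371 - 287 = 2084 and Qs = 8·287 - 779 = 1517.
Only 1517 units reach the market. On the demand curve, the marginal buyer's willingness to pay at Q = 1517 is (2371 - 1517) = 854.

854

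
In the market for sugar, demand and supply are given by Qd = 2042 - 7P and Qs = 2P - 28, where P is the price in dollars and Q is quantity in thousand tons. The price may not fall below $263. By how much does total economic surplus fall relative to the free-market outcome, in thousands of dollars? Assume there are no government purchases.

17151.75

Without the control the market clears where 2042 - 7P = 2P - 28, i.e. P* = 230 and Q* = 432.
Since 263 > 230, the floor is binding.
At P = 263: Qd = 2042 - 7·263 = 201 and Qs = 2·263 - 28 = 498.
Quantity traded falls to 201. At Q = 201 the demand price is (2042 - 201)/7 = 263 and the supply price is (28 + 201)/2 = 114.5.
Deadweight loss = ½ · (263 - 114.5) · (432 - 201) = ½ · 148.5 · 231 = 17151.75.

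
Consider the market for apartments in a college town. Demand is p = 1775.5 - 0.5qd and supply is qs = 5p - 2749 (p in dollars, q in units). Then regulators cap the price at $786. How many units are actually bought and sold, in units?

1181

Rearranging demand gives qd = 3551 - 2p. Setting quantity demanded equal to quantity supplied, 3551 - 2p = 5p - 2749, gives p* = 900 and q* = 1751.
The ceiling of 786 is below the equilibrium price 900, so it binds.
At p = 786: qd = 3551 - 2·786 = 1979 and qs = 5·786 - 2749 = 1181.
The quantity actually transacted is the short side, supply: 1181.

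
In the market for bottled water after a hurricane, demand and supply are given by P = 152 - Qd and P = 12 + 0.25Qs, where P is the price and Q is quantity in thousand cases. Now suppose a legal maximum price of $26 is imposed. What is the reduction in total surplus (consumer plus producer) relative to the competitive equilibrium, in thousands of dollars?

1960

Rearranging demand gives Qd = 152 - P; rearranging supply gives Qs = 4P - 48. Setting quantity demanded equal to quantity supplied, 152 - P = 4P - 48, gives P* = 40 and Q* = 112.
Since 26 < 40, the ceiling is binding.
At P = 26: Qd = 152 - 26 = 126 and Qs = 4·26 - 48 = 56.
Quantity traded falls to 56. At Q = 56 the demand price is 152 - 56 = 96 and the supply price is (48 + 56)/4 = 26.
Deadweight loss = ½ · (96 - 26) · (112 - 56) = ½ · 70 · 56 = 1960.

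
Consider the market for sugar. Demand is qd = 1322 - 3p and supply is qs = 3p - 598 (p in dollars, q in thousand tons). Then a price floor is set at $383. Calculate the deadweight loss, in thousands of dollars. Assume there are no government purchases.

11907

Without the control the market clears where 1322 - 3p = 3p - 598, i.e. p* = 320 and q* = 362.
The floor of 383 is above the equilibrium price 320, so it binds.
At p = 383: qd = 1322 - 3·383 = 173 and qs = 3·383 - 598 = 551.
Quantity traded falls to 173. At q = 173 the demand price is (1322 - 173)/3 = 383 and the supply price is (598 + 173)/3 = 257.
Deadweight loss = ½ · (383 - 257) · (362 - 173) = ½ · 126 · 189 = 11907.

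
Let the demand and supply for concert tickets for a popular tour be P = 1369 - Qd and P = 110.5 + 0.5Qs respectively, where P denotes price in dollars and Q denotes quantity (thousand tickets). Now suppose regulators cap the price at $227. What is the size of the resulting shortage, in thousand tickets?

Rearranging demand gives Qd = 1369 - P; rearranging supply gives Qs = 2P - 221. Setting quantity demanded equal to quantity supplied, 1369 - P = 2P - 221, gives P* = 530 and Q* = 839.
Since 227 < 530, the ceiling is binding.
At P = 227: Qd = 1369 - 227 = 1142 and Qs = 2·227 - 221 = 233.
Shortage = Qd - Qs = 1142 - 233 = 909.

909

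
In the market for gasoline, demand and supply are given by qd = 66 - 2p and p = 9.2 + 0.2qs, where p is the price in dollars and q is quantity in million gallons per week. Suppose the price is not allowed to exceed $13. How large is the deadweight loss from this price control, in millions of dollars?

Rearranging supply gives qs = 5p - 46. Without the control the market clears where 66 - 2p = 5p - 46, i.e. p* = 16 and q* = 34.
Because the ceiling (13) lies below the market-clearing price, it is binding.
At p = 13: qd = 66 - 2·13 = 40 and qs = 5·13 - 46 = 19.
Quantity traded falls to 19. At q = 19 the demand price is (66 - 19)/2 = 23.5 and the supply price is (46 + 19)/5 = 13.
Deadweight loss = ½ · (23.5 - 13) · (34 - 19) = ½ · 10.5 · 15 = 78.75.

78.75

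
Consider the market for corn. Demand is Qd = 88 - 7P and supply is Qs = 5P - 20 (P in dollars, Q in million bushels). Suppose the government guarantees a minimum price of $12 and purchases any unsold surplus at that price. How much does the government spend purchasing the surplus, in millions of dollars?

432

In a free market, 88 - 7P = 5P - 20 gives the equilibrium P* = 9, Q* = 25.
Since 12 > 9, the floor is binding.
At P = 12: Qd = 88 - 7·12 = 4 and Qs = 5·12 - 20 = 40.
Surplus = Qs - Qd = 36.
Government expenditure = surplus × support price = 36 × 12 = 432.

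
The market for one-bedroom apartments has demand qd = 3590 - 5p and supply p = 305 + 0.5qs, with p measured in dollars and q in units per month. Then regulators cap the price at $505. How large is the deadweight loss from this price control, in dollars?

Rearranging supply gives qs = 2p - 610. Setting quantity demanded equal to quantity supplied, 3590 - 5p = 2p - 610, gives p* = 600 and q* = 590.
The ceiling of 505 is below the equilibrium price 600, so it binds.
At p = 505: qd = 3590 - 5·505 = 1065 and qs = 2·505 - 610 = 400.
Quantity traded falls to 400. At q = 400 the demand price is (3590 - 400)/5 = 638 and the supply price is (610 + 400)/2 = 505.
Deadweight loss = ½ · (638 - 505) · (590 - 400) = ½ · 133 · 190 = 12635.

12635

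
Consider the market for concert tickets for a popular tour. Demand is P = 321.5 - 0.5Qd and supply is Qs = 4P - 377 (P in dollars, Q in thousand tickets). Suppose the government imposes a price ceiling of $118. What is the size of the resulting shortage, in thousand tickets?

312

Rearranging demand gives Qd = 643 - 2P. In a free market, 643 - 2P = 4P - 377 gives the equilibrium P* = 170, Q* = 303.
Because the ceiling (118) lies below the market-clearing price, it is binding.
At P = 118: Qd = 643 - 2·118 = 407 and Qs = 4·118 - 377 = 95.
Shortage = Qd - Qs = 407 - 95 = 312.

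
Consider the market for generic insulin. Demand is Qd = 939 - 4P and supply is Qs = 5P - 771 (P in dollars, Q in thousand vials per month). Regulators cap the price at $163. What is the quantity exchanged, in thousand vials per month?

In a free market, 939 - 4P = 5P - 771 gives the equilibrium P* = 190, Q* = 179.
Because the ceiling (163) lies below the market-clearing price, it is binding.
At P = 163: Qd = 939 - 4·163 = 287 and Qs = 5·163 - 771 = 44.
The quantity actually transacted is the short side, supply: 44.

44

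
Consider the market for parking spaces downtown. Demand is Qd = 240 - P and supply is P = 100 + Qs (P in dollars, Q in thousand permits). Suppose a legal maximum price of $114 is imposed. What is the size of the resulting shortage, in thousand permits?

Rearranging supply gives Qs = P - 100. Without the control the market clears where 240 - P = P - 100, i.e. P* = 170 and Q* = 70.
Because the ceiling (114) lies below the market-clearing price, it is binding.
At P = 114: Qd = 240 - 114 = 126 and Qs = 114 - 100 = 14.
Shortage = Qd - Qs = 126 - 14 = 112.

112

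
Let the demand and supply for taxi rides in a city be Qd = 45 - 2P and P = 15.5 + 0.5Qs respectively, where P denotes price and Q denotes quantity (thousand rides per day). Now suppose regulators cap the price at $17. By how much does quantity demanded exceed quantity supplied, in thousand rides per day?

8

Rearranging supply gives Qs = 2P - 31. In a free market, 45 - 2P = 2P - 31 gives the equilibrium P* = 19, Q* = 7.
Because the ceiling (17) lies below the market-clearing price, it is binding.
At P = 17: Qd = 45 - 2·17 = 11 and Qs = 2·17 - 31 = 3.
Shortage = Qd - Qs = 11 - 3 = 8.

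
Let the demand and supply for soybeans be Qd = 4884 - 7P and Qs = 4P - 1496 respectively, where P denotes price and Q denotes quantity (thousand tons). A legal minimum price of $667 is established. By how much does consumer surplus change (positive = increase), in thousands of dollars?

Setting quantity demanded equal to quantity supplied, 4884 - 7P = 4P - 1496, gives P* = 580 and Q* = 824.
The floor of 667 is above the equilibrium price 580, so it binds.
At P = 667: Qd = 4884 - 7·667 = 215 and Qs = 4·667 - 1496 = 1172.
Consumer surplus without the control is ½ · (4884/7 - 580) · 824 = 339488/7.
With the floor, consumers buy 215 units at 667, so CS = ½ · (4884/7 - 667) · 215 = 46225/14.
Change in consumer surplus = 46225/14 - 339488/7 = -45196.5.

-45196.5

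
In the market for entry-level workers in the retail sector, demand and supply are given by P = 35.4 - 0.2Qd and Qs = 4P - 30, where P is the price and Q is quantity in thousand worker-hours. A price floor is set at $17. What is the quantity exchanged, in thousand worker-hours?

Rearranging demand gives Qd = 177 - 5P. Equilibrium: 177 - 5P = 4P - 30, so 207 = 9P and P* = 23, Q* = 62.
The floor of 17 is below the equilibrium price 23, so it is not binding; the market clears at P* = 23, Q* = 62.

62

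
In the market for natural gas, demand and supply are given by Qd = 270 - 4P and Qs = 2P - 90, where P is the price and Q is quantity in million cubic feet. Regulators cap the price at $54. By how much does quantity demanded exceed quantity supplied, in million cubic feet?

36

Without the control the market clears where 270 - 4P = 2P - 90, i.e. P* = 60 and Q* = 30.
Because the ceiling (54) lies below the market-clearing price, it is binding.
At P = 54: Qd = 270 - 4·54 = 54 and Qs = 2·54 - 90 = 18.
Shortage = Qd - Qs = 54 - 18 = 36.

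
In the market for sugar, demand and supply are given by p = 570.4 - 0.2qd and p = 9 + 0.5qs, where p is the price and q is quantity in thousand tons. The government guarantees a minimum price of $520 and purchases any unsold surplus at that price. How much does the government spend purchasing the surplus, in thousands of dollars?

Rearranging demand gives qd = 2852 - 5p; rearranging supply gives qs = 2p - 18. Without the control the market clears where 2852 - 5p = 2p - 18, i.e. p* = 410 and q* = 802.
The floor of 520 is above the equilibrium price 410, so it binds.
At p = 520: qd = 2852 - 5·520 = 252 and qs = 2·520 - 18 = 1022.
Surplus = qs - qd = 770.
Government expenditure = surplus × support price = 770 × 520 = 400400.

400400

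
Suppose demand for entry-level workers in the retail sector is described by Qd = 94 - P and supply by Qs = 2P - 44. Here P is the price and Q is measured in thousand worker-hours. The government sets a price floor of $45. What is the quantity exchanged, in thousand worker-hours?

Setting quantity demanded equal to quantity supplied, 94 - P = 2P - 44, gives P* = 46 and Q* = 48.
The floor of 45 is below the equilibrium price 46, so it is not binding; the market clears at P* = 46, Q* = 48.

48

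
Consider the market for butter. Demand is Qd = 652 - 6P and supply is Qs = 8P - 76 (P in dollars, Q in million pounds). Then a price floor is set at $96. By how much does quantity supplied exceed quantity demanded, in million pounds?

616

In a free market, 652 - 6P = 8P - 76 gives the equilibrium P* = 52, Q* = 340.
Because the floor (96) lies above the market-clearing price, it is binding.
At P = 96: Qd = 652 - 6·96 = 76 and Qs = 8·96 - 76 = 692.
Surplus = Qs - Qd = 692 - 76 = 616.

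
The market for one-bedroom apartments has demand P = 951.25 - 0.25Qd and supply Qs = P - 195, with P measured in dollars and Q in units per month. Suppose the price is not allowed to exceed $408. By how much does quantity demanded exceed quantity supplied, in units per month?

1960

Rearranging demand gives Qd = 3805 - 4P. Setting quantity demanded equal to quantity supplied, 3805 - 4P = P - 195, gives P* = 800 and Q* = 605.
Because the ceiling (408) lies below the market-clearing price, it is binding.
At P = 408: Qd = 3805 - 4·408 = 2173 and Qs = 408 - 195 = 213.
Shortage = Qd - Qs = 2173 - 213 = 1960.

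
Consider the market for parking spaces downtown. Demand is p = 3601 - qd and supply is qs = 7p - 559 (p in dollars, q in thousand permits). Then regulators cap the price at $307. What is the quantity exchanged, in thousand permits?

1590

Rearranging demand gives qd = 3601 - p. Without the control the market clears where 3601 - p = 7p - 559, i.e. p* = 520 and q* = 3081.
Since 307 < 520, the ceiling is binding.
At p = 307: qd = 3601 - 307 = 3294 and qs = 7·307 - 559 = 1590.
The quantity actually transacted is the short side, supply: 1590.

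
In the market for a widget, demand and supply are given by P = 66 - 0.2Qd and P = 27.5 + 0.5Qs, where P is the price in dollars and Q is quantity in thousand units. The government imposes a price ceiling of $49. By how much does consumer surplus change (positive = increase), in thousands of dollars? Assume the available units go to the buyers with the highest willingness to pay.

243.6

Rearranging demand gives Qd = 330 - 5P; rearranging supply gives Qs = 2P - 55. Equilibrium: 330 - 5P = 2P - 55, so 385 = 7P and P* = 55, Q* = 55.
Since 49 < 55, the ceiling is binding.
At P = 49: Qd = 330 - 5·49 = 85 and Qs = 2·49 - 55 = 43.
Consumer surplus without the control is ½ · (66 - 55) · 55 = 302.5.
With the ceiling, 43 units are sold at 49 (assume they go to the highest-value buyers). The demand price at Q = 43 is 57.4, so CS = ½ · [(66 - 49) + (57.4 - 49)] · 43 = 546.1.
Change in consumer surplus = 546.1 - 302.5 = 243.6.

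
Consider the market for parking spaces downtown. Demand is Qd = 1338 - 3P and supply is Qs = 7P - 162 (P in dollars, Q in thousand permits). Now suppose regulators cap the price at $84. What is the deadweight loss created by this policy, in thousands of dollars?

50820

Equilibrium: 1338 - 3P = 7P - 162, so 1500 = 10P and P* = 150, Q* = 888.
The ceiling of 84 is below the equilibrium price 150, so it binds.
At P = 84: Qd = 1338 - 3·84 = 1086 and Qs = 7·84 - 162 = 426.
Quantity traded falls to 426. At Q = 426 the demand price is (1338 - 426)/3 = 304 and the supply price is (162 + 426)/7 = 84.
Deadweight loss = ½ · (304 - 84) · (888 - 426) = ½ · 220 · 462 = 50820.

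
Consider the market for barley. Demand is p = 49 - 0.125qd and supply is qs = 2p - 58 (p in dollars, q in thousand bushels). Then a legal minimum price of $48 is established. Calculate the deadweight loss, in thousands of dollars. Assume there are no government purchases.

180

Rearranging demand gives qd = 392 - 8p. In a free market, 392 - 8p = 2p - 58 gives the equilibrium p* = 45, q* = 32.
The floor of 48 is above the equilibrium price 45, so it binds.
At p = 48: qd = 392 - 8·48 = 8 and qs = 2·48 - 58 = 38.
Quantity traded falls to 8. At q = 8 the demand price is (392 - 8)/8 = 48 and the supply price is (58 + 8)/2 = 33.
Deadweight loss = ½ · (48 - 33) · (32 - 8) = ½ · 15 · 24 = 180.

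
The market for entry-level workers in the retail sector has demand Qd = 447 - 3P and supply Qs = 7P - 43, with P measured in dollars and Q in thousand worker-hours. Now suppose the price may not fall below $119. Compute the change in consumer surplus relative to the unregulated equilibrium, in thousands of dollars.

-13650

Setting quantity demanded equal to quantity supplied, 447 - 3P = 7P - 43, gives P* = 49 and Q* = 300.
Since 119 > 49, the floor is binding.
At P = 119: Qd = 447 - 3·119 = 90 and Qs = 7·119 - 43 = 790.
Consumer surplus without the control is ½ · (149 - 49) · 300 = 15000.
With the floor, consumers buy 90 units at 119, so CS = ½ · (149 - 119) · 90 = 1350.
Change in consumer surplus = 1350 - 15000 = -13650.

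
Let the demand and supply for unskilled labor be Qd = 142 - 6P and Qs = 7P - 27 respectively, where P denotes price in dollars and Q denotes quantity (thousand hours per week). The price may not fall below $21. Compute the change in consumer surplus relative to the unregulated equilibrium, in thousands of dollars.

-320

Without the control the market clears where 142 - 6P = 7P - 27, i.e. P* = 13 and Q* = 64.
Since 21 > 13, the floor is binding.
At P = 21: Qd = 142 - 6·21 = 16 and Qs = 7·21 - 27 = 120.
Consumer surplus without the control is ½ · (71/3 - 13) · 64 = 1024/3.
With the floor, consumers buy 16 units at 21, so CS = ½ · (71/3 - 21) · 16 = 64/3.
Change in consumer surplus = 64/3 - 1024/3 = -320.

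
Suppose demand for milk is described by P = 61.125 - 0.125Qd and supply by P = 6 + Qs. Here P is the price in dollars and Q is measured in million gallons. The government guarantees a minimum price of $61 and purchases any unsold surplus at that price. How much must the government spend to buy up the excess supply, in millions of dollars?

Rearranging demand gives Qd = 489 - 8P; rearranging supply gives Qs = P - 6. Without the control the market clears where 489 - 8P = P - 6, i.e. P* = 55 and Q* = 49.
Because the floor (61) lies above the market-clearing price, it is binding.
At P = 61: Qd = 489 - 8·61 = 1 and Qs = 61 - 6 = 55.
Surplus = Qs - Qd = 54.
Government expenditure = surplus × support price = 54 × 61 = 3294.

3294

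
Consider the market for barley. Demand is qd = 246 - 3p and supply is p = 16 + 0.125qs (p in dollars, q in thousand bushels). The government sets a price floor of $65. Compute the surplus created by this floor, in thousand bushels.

Rearranging supply gives qs = 8p - 128. Without the control the market clears where 246 - 3p = 8p - 128, i.e. p* = 34 and q* = 144.
The floor of 65 is above the equilibrium price 34, so it binds.
At p = 65: qd = 246 - 3·65 = 51 and qs = 8·65 - 128 = 392.
Surplus = qs - qd = 392 - 51 = 341.

341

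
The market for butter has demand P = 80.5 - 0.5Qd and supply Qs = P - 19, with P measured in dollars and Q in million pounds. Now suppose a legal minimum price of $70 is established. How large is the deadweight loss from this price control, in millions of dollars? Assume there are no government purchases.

Rearranging demand gives Qd = 161 - 2P. Equilibrium: 161 - 2P = P - 19, so 180 = 3P and P* = 60, Q* = 41.
The floor of 70 is above the equilibrium price 60, so it binds.
At P = 70: Qd = 161 - 2·70 = 21 and Qs = 70 - 19 = 51.
Quantity traded falls to 21. At Q = 21 the demand price is (161 - 21)/2 = 70 and the supply price is 19 + 21 = 40.
Deadweight loss = ½ · (70 - 40) · (41 - 21) = ½ · 30 · 20 = 300.

300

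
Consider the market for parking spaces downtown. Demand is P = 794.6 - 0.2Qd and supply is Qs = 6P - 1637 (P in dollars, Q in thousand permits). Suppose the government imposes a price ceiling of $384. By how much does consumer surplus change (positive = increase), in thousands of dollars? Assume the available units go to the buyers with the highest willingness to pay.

Rearranging demand gives Qd = 3973 - 5P. Equilibrium: 3973 - 5P = 6P - 1637, so 5610 = 11P and P* = 510, Q* = 1423.
Since 384 < 510, the ceiling is binding.
At P = 384: Qd = 3973 - 5·384 = 2053 and Qs = 6·384 - 1637 = 667.
Consumer surplus without the control is ½ · (794.6 - 510) · 1423 = 202492.9.
With the ceiling, 667 units are sold at 384 (assume they go to the highest-value buyers). The demand price at Q = 667 is 661.2, so CS = ½ · [(794.6 - 384) + (661.2 - 384)] · 667 = 229381.3.
Change in consumer surplus = 229381.3 - 202492.9 = 26888.4.

26888.4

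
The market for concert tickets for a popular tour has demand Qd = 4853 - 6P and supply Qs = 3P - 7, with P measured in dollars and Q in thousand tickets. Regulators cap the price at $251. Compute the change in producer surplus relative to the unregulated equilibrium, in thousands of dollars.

-340875.5

Setting quantity demanded equal to quantity supplied, 4853 - 6P = 3P - 7, gives P* = 540 and Q* = 1613.
Since 251 < 540, the ceiling is binding.
At P = 251: Qd = 4853 - 6·251 = 3347 and Qs = 3·251 - 7 = 746.
Producer surplus without the control is ½ · (540 - 7/3) · 1613 = 2601769/6.
With the ceiling, producers sell 746 units at 251, so PS = ½ · (251 - 7/3) · 746 = 278258/3.
Change in producer surplus = 278258/3 - 2601769/6 = -340875.5.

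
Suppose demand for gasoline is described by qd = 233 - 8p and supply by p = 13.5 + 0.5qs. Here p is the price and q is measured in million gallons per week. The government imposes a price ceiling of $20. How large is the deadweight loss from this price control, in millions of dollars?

45

Rearranging supply gives qs = 2p - 27. Setting quantity demanded equal to quantity supplied, 233 - 8p = 2p - 27, gives p* = 26 and q* = 25.
Since 20 < 26, the ceiling is binding.
At p = 20: qd = 233 - 8·20 = 73 and qs = 2·20 - 27 = 13.
Quantity traded falls to 13. At q = 13 the demand price is (233 - 13)/8 = 27.5 and the supply price is (27 + 13)/2 = 20.
Deadweight loss = ½ · (27.5 - 20) · (25 - 13) = ½ · 7.5 · 12 = 45.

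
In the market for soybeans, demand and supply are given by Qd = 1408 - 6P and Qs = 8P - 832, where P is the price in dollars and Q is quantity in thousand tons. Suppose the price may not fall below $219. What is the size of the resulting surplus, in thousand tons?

In a free market, 1408 - 6P = 8P - 832 gives the equilibrium P* = 160, Q* = 448.
The floor of 219 is above the equilibrium price 160, so it binds.
At P = 219: Qd = 1408 - 6·219 = 94 and Qs = 8·219 - 832 = 920.
Surplus = Qs - Qd = 920 - 94 = 826.

826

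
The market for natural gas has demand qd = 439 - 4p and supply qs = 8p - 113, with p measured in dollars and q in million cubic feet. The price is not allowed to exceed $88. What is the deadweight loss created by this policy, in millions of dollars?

Equilibrium: 439 - 4p = 8p - 113, so 552 = 12p and p* = 46, q* = 255.
Since 88 is above p* = 46, the ceiling does not bind and the free-market outcome prevails.
Since the control does not bind, no trades are prevented and deadweight loss is zero.

0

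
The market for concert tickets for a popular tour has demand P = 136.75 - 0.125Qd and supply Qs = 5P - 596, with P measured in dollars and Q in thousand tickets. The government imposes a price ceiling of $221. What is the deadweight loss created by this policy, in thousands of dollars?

0

Rearranging demand gives Qd = 1094 - 8P. Equilibrium: 1094 - 8P = 5P - 596, so 1690 = 13P and P* = 130, Q* = 54.
The ceiling of 221 is above the equilibrium price 130, so it is not binding; the market clears at P* = 130, Q* = 54.
Since the control does not bind, no trades are prevented and deadweight loss is zero.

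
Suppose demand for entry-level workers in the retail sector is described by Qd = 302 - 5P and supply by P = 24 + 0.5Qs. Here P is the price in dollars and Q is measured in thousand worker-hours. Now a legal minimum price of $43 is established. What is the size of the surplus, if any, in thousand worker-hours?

0

Rearranging supply gives Qs = 2P - 48. In a free market, 302 - 5P = 2P - 48 gives the equilibrium P* = 50, Q* = 52.
The floor of 43 is below the equilibrium price 50, so it is not binding; the market clears at P* = 50, Q* = 52.
Since the control does not bind, there is no surplus.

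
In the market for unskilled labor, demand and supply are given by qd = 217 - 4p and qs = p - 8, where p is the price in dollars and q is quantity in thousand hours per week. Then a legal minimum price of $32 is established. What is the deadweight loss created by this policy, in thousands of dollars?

Without the control the market clears where 217 - 4p = p - 8, i.e. p* = 45 and q* = 37.
Since 32 is below p* = 45, the floor does not bind and the free-market outcome prevails.
Since the control does not bind, no trades are prevented and deadweight loss is zero.

0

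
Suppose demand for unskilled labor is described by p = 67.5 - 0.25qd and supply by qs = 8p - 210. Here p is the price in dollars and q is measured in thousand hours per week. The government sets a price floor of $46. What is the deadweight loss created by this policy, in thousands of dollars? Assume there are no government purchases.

108

Rearranging demand gives qd = 270 - 4p. Setting quantity demanded equal to quantity supplied, 270 - 4p = 8p - 210, gives p* = 40 and q* = 110.
Since 46 > 40, the floor is binding.
At p = 46: qd = 270 - 4·46 = 86 and qs = 8·46 - 210 = 158.
Quantity traded falls to 86. At q = 86 the demand price is (270 - 86)/4 = 46 and the supply price is (210 + 86)/8 = 37.
Deadweight loss = ½ · (46 - 37) · (110 - 86) = ½ · 9 · 24 = 108.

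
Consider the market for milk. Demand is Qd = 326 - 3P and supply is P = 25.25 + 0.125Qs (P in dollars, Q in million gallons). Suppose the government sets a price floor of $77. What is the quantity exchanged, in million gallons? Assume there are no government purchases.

95

Rearranging supply gives Qs = 8P - 202. Setting quantity demanded equal to quantity supplied, 326 - 3P = 8P - 202, gives P* = 48 and Q* = 182.
Since 77 > 48, the floor is binding.
At P = 77: Qd = 326 - 3·77 = 95 and Qs = 8·77 - 202 = 414.
The quantity actually transacted is the short side, demand: 95.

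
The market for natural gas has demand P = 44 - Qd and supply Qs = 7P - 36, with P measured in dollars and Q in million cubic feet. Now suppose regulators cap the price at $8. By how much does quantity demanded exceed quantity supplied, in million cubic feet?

Rearranging demand gives Qd = 44 - P. Without the control the market clears where 44 - P = 7P - 36, i.e. P* = 10 and Q* = 34.
Since 8 < 10, the ceiling is binding.
At P = 8: Qd = 44 - 8 = 36 and Qs = 7·8 - 36 = 20.
Shortage = Qd - Qs = 36 - 20 = 16.

16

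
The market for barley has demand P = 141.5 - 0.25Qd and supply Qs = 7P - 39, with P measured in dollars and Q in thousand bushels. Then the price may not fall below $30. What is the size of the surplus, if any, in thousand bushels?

0

Rearranging demand gives Qd = 566 - 4P. Setting quantity demanded equal to quantity supplied, 566 - 4P = 7P - 39, gives P* = 55 and Q* = 346.
Since 30 is below P* = 55, the floor does not bind and the free-market outcome prevails.
Since the control does not bind, there is no surplus.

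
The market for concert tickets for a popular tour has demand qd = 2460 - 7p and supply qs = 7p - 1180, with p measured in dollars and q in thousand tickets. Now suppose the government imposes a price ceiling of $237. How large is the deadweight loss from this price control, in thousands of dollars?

In a free market, 2460 - 7p = 7p - 1180 gives the equilibrium p* = 260, q* = 640.
Since 237 < 260, the ceiling is binding.
At p = 237: qd = 2460 - 7·237 = 801 and qs = 7·237 - 1180 = 479.
Quantity traded falls to 479. At q = 479 the demand price is (2460 - 479)/7 = 283 and the supply price is (1180 + 479)/7 = 237.
Deadweight loss = ½ · (283 - 237) · (640 - 479) = ½ · 46 · 161 = 3703.

3703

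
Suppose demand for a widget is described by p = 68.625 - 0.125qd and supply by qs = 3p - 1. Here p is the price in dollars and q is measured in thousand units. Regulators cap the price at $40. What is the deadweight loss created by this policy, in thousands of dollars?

Rearranging demand gives qd = 549 - 8p. Setting quantity demanded equal to quantity supplied, 549 - 8p = 3p - 1, gives p* = 50 and q* = 149.
Since 40 < 50, the ceiling is binding.
At p = 40: qd = 549 - 8·40 = 229 and qs = 3·40 - 1 = 119.
Quantity traded falls to 119. At q = 119 the demand price is (549 - 119)/8 = 53.75 and the supply price is (1 + 119)/3 = 40.
Deadweight loss = ½ · (53.75 - 40) · (149 - 119) = ½ · 13.75 · 30 = 206.25.

206.25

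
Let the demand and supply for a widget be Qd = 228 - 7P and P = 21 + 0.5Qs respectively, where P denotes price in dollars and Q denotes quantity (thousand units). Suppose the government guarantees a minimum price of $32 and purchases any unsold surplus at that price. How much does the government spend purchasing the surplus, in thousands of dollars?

576

Rearranging supply gives Qs = 2P - 42. Without the control the market clears where 228 - 7P = 2P - 42, i.e. P* = 30 and Q* = 18.
The floor of 32 is above the equilibrium price 30, so it binds.
At P = 32: Qd = 228 - 7·32 = 4 and Qs = 2·32 - 42 = 22.
Surplus = Qs - Qd = 18.
Government expenditure = surplus × support price = 18 × 32 = 576.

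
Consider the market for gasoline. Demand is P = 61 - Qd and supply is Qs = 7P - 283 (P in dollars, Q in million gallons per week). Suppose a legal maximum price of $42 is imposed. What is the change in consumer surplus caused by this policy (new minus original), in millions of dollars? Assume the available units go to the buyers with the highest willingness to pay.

Rearranging demand gives Qd = 61 - P. Setting quantity demanded equal to quantity supplied, 61 - P = 7P - 283, gives P* = 43 and Q* = 18.
Because the ceiling (42) lies below the market-clearing price, it is binding.
At P = 42: Qd = 61 - 42 = 19 and Qs = 7·42 - 283 = 11.
Consumer surplus without the control is ½ · (61 - 43) · 18 = 162.
With the ceiling, 11 units are sold at 42 (assume they go to the highest-value buyers). The demand price at Q = 11 is 50, so CS = ½ · [(61 - 42) + (50 - 42)] · 11 = 148.5.
Change in consumer surplus = 148.5 - 162 = -13.5.

-13.5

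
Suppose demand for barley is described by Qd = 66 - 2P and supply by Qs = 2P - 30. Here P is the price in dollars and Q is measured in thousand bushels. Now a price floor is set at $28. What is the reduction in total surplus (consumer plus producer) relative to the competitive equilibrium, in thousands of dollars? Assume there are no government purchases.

32

Setting quantity demanded equal to quantity supplied, 66 - 2P = 2P - 30, gives P* = 24 and Q* = 18.
Because the floor (28) lies above the market-clearing price, it is binding.
At P = 28: Qd = 66 - 2·28 = 10 and Qs = 2·28 - 30 = 26.
Quantity traded falls to 10. At Q = 10 the demand price is (66 - 10)/2 = 28 and the supply price is (30 + 10)/2 = 20.
Deadweight loss = ½ · (28 - 20) · (18 - 10) = ½ · 8 · 8 = 32.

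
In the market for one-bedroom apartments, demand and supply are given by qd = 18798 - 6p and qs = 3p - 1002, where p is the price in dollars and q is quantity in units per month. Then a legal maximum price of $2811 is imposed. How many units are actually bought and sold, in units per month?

5598

Equilibrium: 18798 - 6p = 3p - 1002, so 19800 = 9p and p* = 2200, q* = 5598.
The ceiling of 2811 is above the equilibrium price 2200, so it is not binding; the market clears at p* = 2200, q* = 5598.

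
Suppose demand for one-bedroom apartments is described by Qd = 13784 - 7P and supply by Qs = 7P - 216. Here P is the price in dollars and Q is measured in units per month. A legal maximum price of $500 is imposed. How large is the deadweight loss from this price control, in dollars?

Equilibrium: 13784 - 7P = 7P - 216, so 14000 = 14P and P* = 1000, Q* = 6784.
The ceiling of 500 is below the equilibrium price 1000, so it binds.
At P = 500: Qd = 13784 - 7·500 = 10284 and Qs = 7·500 - 216 = 3284.
Quantity traded falls to 3284. At Q = 3284 the demand price is (13784 - 3284)/7 = 1500 and the supply price is (216 + 3284)/7 = 500.
Deadweight loss = ½ · (1500 - 500) · (6784 - 3284) = ½ · 1000 · 3500 = 1750000.

1750000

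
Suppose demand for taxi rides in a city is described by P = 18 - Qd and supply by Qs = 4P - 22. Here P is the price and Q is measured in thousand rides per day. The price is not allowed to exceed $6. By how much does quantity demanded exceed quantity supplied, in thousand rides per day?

Rearranging demand gives Qd = 18 - P. Equilibrium: 18 - P = 4P - 22, so 40 = 5P and P* = 8, Q* = 10.
Because the ceiling (6) lies below the market-clearing price, it is binding.
At P = 6: Qd = 18 - 6 = 12 and Qs = 4·6 - 22 = 2.
Shortage = Qd - Qs = 12 - 2 = 10.

10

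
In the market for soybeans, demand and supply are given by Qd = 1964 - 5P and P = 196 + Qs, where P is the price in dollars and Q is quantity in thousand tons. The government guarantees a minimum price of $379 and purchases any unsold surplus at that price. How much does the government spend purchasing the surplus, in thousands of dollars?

Rearranging supply gives Qs = P - 196. Setting quantity demanded equal to quantity supplied, 1964 - 5P = P - 196, gives P* = 360 and Q* = 164.
Because the floor (379) lies above the market-clearing price, it is binding.
At P = 379: Qd = 1964 - 5·379 = 69 and Qs = 379 - 196 = 183.
Surplus = Qs - Qd = 114.
Government expenditure = surplus × support price = 114 × 379 = 43206.

43206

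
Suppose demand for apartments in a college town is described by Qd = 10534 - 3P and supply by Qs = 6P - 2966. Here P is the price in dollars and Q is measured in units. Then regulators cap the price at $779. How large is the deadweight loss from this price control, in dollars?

4678569

Setting quantity demanded equal to quantity supplied, 10534 - 3P = 6P - 2966, gives P* = 1500 and Q* = 6034.
Since 779 < 1500, the ceiling is binding.
At P = 779: Qd = 10534 - 3·779 = 8197 and Qs = 6·779 - 2966 = 1708.
Quantity traded falls to 1708. At Q = 1708 the demand price is (10534 - 1708)/3 = 2942 and the supply price is (2966 + 1708)/6 = 779.
Deadweight loss = ½ · (2942 - 779) · (6034 - 1708) = ½ · 2163 · 4326 = 4678569.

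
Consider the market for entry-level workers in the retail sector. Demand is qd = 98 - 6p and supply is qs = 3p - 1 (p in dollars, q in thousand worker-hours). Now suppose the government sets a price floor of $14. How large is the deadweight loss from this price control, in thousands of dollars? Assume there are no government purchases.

81

Setting quantity demanded equal to quantity supplied, 98 - 6p = 3p - 1, gives p* = 11 and q* = 32.
Since 14 > 11, the floor is binding.
At p = 14: qd = 98 - 6·14 = 14 and qs = 3·14 - 1 = 41.
Quantity traded falls to 14. At q = 14 the demand price is (98 - 14)/6 = 14 and the supply price is (1 + 14)/3 = 5.
Deadweight loss = ½ · (14 - 5) · (32 - 14) = ½ · 9 · 18 = 81.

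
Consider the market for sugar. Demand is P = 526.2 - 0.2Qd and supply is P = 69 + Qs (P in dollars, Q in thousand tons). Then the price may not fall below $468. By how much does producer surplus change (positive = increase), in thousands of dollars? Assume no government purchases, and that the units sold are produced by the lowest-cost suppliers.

Rearranging demand gives Qd = 2631 - 5P; rearranging supply gives Qs = P - 69. Without the control the market clears where 2631 - 5P = P - 69, i.e. P* = 450 and Q* = 381.
Since 468 > 450, the floor is binding.
At P = 468: Qd = 2631 - 5·468 = 291 and Qs = 468 - 69 = 399.
Producer surplus without the control is ½ · (450 - 69) · 381 = 72580.5.
With the floor, 291 units are sold at 468. The supply price at Q = 291 is 360, so PS = ½ · [(468 - 69) + (468 - 360)] · 291 = 73768.5.
Change in producer surplus = 73768.5 - 72580.5 = 1188.

1188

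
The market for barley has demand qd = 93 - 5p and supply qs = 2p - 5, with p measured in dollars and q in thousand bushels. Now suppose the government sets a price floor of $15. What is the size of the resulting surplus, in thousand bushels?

7

Setting quantity demanded equal to quantity supplied, 93 - 5p = 2p - 5, gives p* = 14 and q* = 23.
The floor of 15 is above the equilibrium price 14, so it binds.
At p = 15: qd = 93 - 5·15 = 18 and qs = 2·15 - 5 = 25.
Surplus = qs - qd = 25 - 18 = 7.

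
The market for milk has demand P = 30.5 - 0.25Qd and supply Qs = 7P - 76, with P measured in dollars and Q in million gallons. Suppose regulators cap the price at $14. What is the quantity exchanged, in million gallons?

22

Rearranging demand gives Qd = 122 - 4P. Without the control the market clears where 122 - 4P = 7P - 76, i.e. P* = 18 and Q* = 50.
Since 14 < 18, the ceiling is binding.
At P = 14: Qd = 122 - 4·14 = 66 and Qs = 7·14 - 76 = 22.
The quantity actually transacted is the short side, supply: 22.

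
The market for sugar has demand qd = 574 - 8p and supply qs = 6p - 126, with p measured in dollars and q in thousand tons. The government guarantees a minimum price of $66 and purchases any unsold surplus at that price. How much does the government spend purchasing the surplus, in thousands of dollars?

14784

In a free market, 574 - 8p = 6p - 126 gives the equilibrium p* = 50, q* = 174.
Because the floor (66) lies above the market-clearing price, it is binding.
At p = 66: qd = 574 - 8·66 = 46 and qs = 6·66 - 126 = 270.
Surplus = qs - qd = 224.
Government expenditure = surplus × support price = 224 × 66 = 14784.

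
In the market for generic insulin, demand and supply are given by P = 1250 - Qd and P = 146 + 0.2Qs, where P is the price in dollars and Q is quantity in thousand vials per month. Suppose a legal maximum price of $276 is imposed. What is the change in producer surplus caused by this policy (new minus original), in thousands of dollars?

Rearranging demand gives Qd = 1250 - P; rearranging supply gives Qs = 5P - 730. Setting quantity demanded equal to quantity supplied, 1250 - P = 5P - 730, gives P* = 330 and Q* = 920.
The ceiling of 276 is below the equilibrium price 330, so it binds.
At P = 276: Qd = 1250 - 276 = 974 and Qs = 5·276 - 730 = 650.
Producer surplus without the control is ½ · (330 - 146) · 920 = 84640.
With the ceiling, producers sell 650 units at 276, so PS = ½ · (276 - 146) · 650 = 42250.
Change in producer surplus = 42250 - 84640 = -42390.

-42390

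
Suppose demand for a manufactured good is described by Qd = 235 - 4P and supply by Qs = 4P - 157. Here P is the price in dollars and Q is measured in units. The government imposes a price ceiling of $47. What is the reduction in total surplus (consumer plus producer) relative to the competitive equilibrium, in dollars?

16

In a free market, 235 - 4P = 4P - 157 gives the equilibrium P* = 49, Q* = 39.
The ceiling of 47 is below the equilibrium price 49, so it binds.
At P = 47: Qd = 235 - 4·47 = 47 and Qs = 4·47 - 157 = 31.
Quantity traded falls to 31. At Q = 31 the demand price is (235 - 31)/4 = 51 and the supply price is (157 + 31)/4 = 47.
Deadweight loss = ½ · (51 - 47) · (39 - 31) = ½ · 4 · 8 = 16.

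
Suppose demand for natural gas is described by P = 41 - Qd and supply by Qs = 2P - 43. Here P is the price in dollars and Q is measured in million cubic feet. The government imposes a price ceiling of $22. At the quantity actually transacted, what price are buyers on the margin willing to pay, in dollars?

40

Rearranging demand gives Qd = 41 - P. Without the control the market clears where 41 - P = 2P - 43, i.e. P* = 28 and Q* = 13.
The ceiling of 22 is below the equilibrium price 28, so it binds.
At P = 22: Qd = 41 - 22 = 19 and Qs = 2·22 - 43 = 1.
Only 1 units reach the market. On the demand curve, the marginal buyer's willingness to pay at Q = 1 is (41 - 1) = 40.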